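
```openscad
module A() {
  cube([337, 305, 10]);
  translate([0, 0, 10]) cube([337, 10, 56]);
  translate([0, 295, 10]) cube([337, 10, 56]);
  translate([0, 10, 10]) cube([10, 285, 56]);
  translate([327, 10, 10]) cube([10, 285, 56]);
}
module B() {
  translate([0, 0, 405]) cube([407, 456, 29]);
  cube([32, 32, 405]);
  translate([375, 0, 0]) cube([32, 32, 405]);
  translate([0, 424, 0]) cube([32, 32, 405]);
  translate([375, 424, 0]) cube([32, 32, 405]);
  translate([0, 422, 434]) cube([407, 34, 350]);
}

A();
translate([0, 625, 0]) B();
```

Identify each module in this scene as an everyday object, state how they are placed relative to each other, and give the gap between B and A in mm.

A is an open box. B is a chair. The chair is on the floor beside the open box on its +y side. The gap between the chair and the open box is 320 mm.

The chair's nearest face is 320 mm from the open box's +y face.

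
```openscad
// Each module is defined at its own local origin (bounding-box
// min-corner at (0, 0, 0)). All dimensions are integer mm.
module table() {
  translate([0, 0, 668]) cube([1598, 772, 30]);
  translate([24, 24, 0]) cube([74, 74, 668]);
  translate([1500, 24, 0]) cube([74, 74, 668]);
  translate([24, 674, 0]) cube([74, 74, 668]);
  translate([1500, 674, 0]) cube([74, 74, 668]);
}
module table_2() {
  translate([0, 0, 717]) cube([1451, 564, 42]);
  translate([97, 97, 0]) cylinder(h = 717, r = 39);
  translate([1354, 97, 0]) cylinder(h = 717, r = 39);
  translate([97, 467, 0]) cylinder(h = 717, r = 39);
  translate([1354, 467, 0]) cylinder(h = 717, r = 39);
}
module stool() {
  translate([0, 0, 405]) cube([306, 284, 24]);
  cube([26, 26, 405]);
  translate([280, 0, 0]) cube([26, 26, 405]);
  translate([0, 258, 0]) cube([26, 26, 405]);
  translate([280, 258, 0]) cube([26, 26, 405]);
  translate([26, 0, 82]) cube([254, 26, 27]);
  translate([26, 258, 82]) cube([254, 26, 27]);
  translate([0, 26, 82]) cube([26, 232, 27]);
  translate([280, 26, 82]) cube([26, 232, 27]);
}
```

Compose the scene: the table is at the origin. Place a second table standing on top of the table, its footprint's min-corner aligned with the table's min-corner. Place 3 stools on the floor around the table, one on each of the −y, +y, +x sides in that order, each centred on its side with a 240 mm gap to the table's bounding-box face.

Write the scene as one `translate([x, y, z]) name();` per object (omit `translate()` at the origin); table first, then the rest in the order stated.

table();
translate([0, 0, 698]) table_2();
translate([646, -524, 0]) stool();
translate([646, 1012, 0]) stool();
translate([1838, 244, 0]) stool();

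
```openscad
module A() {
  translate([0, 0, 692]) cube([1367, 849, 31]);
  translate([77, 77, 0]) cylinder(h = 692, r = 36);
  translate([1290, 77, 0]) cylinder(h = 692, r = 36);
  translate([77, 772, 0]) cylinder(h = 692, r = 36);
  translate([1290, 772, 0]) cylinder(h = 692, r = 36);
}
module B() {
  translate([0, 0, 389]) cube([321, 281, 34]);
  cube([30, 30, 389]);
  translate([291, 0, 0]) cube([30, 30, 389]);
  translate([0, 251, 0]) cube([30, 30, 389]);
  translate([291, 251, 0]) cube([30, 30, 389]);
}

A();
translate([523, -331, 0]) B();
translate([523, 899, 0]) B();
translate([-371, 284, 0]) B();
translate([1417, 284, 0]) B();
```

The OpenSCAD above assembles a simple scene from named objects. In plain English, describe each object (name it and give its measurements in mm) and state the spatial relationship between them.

A is a table: top 1367 mm (x) × 849 mm (y), 31 mm thick, upper face at z = 723 mm, on four round legs of 72 mm diameter, each leg's bounding box inset 41 mm from the nearest pair of top edges, running from z = 0 to the bottom of the top.

B is a four-legged stool. The seat is 321×281 mm, 34 mm thick, top at z = 423 mm. It stands on four square legs, each 30×30 mm in cross-section, from z = 0 to the seat underside, each flush with a corner of the seat.

Four stools sit around the table at the −y, +y, −x, +x sides.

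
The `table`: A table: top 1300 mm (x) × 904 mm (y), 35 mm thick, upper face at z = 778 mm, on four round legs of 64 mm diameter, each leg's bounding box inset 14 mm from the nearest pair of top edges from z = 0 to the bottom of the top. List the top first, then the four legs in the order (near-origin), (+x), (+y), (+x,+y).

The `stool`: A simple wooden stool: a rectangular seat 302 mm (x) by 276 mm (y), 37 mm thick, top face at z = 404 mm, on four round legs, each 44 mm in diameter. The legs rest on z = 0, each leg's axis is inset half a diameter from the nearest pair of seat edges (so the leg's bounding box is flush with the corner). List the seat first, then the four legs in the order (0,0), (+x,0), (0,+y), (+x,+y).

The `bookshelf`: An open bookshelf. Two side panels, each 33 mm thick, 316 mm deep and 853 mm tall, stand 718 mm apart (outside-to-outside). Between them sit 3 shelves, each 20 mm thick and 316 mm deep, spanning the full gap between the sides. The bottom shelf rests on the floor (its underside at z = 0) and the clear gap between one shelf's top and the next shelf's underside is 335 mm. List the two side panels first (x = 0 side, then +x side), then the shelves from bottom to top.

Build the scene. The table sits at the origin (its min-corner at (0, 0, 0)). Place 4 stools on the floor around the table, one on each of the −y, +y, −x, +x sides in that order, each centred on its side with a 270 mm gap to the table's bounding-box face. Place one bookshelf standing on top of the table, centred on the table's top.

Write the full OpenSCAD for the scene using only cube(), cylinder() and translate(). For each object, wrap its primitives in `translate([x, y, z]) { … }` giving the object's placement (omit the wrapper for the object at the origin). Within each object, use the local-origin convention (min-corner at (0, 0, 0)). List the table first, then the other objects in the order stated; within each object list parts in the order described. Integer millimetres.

translate([0, 0, 743]) cube([1300, 904, 35]);
translate([46, 46, 0]) cylinder(h = 743, r = 32);
translate([1254, 46, 0]) cylinder(h = 743, r = 32);
translate([46, 858, 0]) cylinder(h = 743, r = 32);
translate([1254, 858, 0]) cylinder(h = 743, r = 32);
translate([499, -546, 0]) {
  translate([0, 0, 367]) cube([302, 276, 37]);
  translate([22, 22, 0]) cylinder(h = 367, r = 22);
  translate([280, 22, 0]) cylinder(h = 367, r = 22);
  translate([22, 254, 0]) cylinder(h = 367, r = 22);
  translate([280, 254, 0]) cylinder(h = 367, r = 22);
}
translate([499, 1174, 0]) {
  translate([0, 0, 367]) cube([302, 276, 37]);
  translate([22, 22, 0]) cylinder(h = 367, r = 22);
  translate([280, 22, 0]) cylinder(h = 367, r = 22);
  translate([22, 254, 0]) cylinder(h = 367, r = 22);
  translate([280, 254, 0]) cylinder(h = 367, r = 22);
}
translate([-572, 314, 0]) {
  translate([0, 0, 367]) cube([302, 276, 37]);
  translate([22, 22, 0]) cylinder(h = 367, r = 22);
  translate([280, 22, 0]) cylinder(h = 367, r = 22);
  translate([22, 254, 0]) cylinder(h = 367, r = 22);
  translate([280, 254, 0]) cylinder(h = 367, r = 22);
}
translate([1570, 314, 0]) {
  translate([0, 0, 367]) cube([302, 276, 37]);
  translate([22, 22, 0]) cylinder(h = 367, r = 22);
  translate([280, 22, 0]) cylinder(h = 367, r = 22);
  translate([22, 254, 0]) cylinder(h = 367, r = 22);
  translate([280, 254, 0]) cylinder(h = 367, r = 22);
}
translate([291, 294, 778]) {
  cube([33, 316, 853]);
  translate([685, 0, 0]) cube([33, 316, 853]);
  translate([33, 0, 0]) cube([652, 316, 20]);
  translate([33, 0, 355]) cube([652, 316, 20]);
  translate([33, 0, 710]) cube([652, 316, 20]);
}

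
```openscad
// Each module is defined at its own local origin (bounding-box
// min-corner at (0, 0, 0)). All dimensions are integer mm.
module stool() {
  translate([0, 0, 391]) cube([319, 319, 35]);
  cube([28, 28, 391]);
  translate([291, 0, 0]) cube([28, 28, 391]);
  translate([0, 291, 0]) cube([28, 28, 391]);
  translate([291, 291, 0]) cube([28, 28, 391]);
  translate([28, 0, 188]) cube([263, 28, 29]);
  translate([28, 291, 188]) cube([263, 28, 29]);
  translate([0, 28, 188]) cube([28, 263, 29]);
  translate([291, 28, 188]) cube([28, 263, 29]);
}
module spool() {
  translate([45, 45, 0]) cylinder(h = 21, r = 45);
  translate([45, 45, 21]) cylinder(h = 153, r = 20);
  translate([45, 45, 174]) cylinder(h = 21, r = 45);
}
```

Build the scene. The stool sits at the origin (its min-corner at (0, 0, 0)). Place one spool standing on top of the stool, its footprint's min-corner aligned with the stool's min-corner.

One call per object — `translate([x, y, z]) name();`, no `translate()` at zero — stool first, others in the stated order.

stool();
translate([0, 0, 426]) spool();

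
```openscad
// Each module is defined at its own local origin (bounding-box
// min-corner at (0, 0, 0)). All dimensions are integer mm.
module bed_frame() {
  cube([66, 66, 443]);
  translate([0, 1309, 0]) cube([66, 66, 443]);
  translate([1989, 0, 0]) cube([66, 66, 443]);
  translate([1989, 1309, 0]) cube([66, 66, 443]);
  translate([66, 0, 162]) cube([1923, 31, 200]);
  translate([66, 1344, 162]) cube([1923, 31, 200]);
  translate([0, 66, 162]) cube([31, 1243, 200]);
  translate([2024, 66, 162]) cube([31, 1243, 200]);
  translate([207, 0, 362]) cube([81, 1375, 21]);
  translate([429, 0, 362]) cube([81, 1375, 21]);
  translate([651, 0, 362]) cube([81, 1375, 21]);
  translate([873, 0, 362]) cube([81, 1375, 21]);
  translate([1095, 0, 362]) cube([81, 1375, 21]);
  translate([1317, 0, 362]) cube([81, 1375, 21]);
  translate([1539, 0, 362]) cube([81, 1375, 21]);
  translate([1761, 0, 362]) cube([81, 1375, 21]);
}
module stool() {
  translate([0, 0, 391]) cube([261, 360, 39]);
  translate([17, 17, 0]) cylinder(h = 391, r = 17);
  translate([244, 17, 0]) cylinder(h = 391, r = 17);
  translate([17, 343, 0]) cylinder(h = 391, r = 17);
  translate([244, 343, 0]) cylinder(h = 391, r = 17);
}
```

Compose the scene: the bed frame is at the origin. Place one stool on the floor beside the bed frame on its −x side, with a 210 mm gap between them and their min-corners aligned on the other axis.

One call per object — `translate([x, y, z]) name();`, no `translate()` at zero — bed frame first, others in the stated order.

bed_frame();
translate([-471, 0, 0]) stool();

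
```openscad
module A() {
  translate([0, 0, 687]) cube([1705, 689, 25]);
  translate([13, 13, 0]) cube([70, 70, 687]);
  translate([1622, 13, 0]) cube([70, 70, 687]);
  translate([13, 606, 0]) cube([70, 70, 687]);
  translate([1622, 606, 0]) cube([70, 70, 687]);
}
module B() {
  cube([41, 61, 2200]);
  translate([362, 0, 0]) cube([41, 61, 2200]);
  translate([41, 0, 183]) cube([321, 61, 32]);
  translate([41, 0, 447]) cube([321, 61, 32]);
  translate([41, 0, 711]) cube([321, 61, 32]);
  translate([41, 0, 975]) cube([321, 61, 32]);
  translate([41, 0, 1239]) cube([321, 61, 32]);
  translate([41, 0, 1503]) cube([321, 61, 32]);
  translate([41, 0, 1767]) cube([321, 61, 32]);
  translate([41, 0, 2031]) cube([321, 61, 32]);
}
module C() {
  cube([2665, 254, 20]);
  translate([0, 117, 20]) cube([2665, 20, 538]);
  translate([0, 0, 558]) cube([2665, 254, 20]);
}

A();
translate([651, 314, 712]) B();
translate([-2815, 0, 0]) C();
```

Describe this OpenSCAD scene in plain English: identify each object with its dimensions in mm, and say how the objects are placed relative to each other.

A is a table with a 1705×689 mm rectangular top, 25 mm thick, top surface at z = 712 mm, supported by four 70×70 mm square legs, each inset 13 mm from the nearest pair of top edges, running from the floor.

B is a wooden ladder with two side rails of 41×61 mm section and 2200 mm height, set 403 mm apart overall. Between them run 8 rectangular rungs (61 mm deep, 32 mm thick), front faces flush with the rails' −y face. The bottom of the first rung is 183 mm above the floor and each subsequent rung is 264 mm higher than the one below.

C is an I-beam lying along x, 2665 mm long. Overall section height 578 mm. Two flanges 254 mm wide (y) and 20 mm thick, one on the floor and one at the top; a web 20 mm thick runs between them, centred on the flange width.

The ladder is on top of the table, centred. The I-beam is on the floor beside the table on its −x side.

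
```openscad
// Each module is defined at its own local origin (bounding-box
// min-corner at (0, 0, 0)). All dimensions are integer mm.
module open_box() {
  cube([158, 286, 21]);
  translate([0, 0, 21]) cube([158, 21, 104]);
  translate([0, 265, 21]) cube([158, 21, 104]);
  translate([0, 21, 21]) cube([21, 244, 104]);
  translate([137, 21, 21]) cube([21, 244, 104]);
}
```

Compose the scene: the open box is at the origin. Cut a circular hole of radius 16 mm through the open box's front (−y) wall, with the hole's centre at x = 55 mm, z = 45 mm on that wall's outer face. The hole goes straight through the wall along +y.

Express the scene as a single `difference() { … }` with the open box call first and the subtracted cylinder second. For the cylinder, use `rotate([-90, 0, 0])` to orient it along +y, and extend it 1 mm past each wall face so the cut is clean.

difference() {
  open_box();
  translate([55, -1, 45]) rotate([-90, 0, 0]) cylinder(h = 23, r = 16);
}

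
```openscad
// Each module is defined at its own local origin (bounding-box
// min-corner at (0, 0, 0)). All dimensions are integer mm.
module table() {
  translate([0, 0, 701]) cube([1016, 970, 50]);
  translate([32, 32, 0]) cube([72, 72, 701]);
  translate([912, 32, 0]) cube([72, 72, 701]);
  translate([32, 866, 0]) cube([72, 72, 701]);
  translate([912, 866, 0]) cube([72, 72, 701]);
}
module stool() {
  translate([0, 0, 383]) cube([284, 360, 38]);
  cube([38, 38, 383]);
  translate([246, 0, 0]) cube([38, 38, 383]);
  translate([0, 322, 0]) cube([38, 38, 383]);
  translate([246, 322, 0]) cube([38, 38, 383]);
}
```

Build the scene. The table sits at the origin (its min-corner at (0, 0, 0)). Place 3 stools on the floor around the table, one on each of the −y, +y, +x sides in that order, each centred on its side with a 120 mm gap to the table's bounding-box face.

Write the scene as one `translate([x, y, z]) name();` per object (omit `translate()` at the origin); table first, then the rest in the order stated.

table();
translate([366, -480, 0]) stool();
translate([366, 1090, 0]) stool();
translate([1136, 305, 0]) stool();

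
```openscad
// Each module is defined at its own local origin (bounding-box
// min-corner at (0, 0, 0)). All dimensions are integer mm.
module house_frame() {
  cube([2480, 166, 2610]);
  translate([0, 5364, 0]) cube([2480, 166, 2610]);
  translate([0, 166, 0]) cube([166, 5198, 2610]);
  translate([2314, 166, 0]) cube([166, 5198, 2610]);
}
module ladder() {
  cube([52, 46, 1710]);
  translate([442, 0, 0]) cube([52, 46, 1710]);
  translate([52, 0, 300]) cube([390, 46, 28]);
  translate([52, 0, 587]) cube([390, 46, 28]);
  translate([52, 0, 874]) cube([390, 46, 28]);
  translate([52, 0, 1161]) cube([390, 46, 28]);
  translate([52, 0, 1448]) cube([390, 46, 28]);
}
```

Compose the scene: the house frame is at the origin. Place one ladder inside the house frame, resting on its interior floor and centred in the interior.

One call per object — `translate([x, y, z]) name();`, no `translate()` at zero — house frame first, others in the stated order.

house_frame();
translate([993, 2742, 0]) ladder();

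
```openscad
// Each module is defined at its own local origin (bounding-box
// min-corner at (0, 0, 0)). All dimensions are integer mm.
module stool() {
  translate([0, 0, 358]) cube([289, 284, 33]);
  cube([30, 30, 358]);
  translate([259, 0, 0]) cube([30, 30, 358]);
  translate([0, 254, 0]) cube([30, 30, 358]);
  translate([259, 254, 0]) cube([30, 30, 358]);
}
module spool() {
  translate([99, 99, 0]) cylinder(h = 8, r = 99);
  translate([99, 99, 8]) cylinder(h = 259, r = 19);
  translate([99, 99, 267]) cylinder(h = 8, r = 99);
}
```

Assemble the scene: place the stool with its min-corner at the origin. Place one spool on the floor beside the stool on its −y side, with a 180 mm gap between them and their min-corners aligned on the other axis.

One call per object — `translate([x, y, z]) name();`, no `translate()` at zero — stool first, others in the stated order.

stool();
translate([0, -378, 0]) spool();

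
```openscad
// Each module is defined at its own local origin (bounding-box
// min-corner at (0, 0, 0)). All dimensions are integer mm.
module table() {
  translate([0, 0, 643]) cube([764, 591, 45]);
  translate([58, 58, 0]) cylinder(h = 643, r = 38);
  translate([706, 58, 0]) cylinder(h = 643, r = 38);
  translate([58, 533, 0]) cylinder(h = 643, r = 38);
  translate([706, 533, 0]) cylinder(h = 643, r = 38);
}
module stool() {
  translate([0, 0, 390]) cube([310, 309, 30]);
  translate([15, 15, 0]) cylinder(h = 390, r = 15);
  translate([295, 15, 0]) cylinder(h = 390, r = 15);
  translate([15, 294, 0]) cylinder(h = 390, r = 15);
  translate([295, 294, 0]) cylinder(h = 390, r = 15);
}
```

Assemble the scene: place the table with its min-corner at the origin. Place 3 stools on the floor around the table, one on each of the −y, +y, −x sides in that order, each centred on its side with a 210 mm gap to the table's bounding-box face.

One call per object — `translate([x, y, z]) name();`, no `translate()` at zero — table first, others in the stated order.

table();
translate([227, -519, 0]) stool();
translate([227, 801, 0]) stool();
translate([-520, 141, 0]) stool();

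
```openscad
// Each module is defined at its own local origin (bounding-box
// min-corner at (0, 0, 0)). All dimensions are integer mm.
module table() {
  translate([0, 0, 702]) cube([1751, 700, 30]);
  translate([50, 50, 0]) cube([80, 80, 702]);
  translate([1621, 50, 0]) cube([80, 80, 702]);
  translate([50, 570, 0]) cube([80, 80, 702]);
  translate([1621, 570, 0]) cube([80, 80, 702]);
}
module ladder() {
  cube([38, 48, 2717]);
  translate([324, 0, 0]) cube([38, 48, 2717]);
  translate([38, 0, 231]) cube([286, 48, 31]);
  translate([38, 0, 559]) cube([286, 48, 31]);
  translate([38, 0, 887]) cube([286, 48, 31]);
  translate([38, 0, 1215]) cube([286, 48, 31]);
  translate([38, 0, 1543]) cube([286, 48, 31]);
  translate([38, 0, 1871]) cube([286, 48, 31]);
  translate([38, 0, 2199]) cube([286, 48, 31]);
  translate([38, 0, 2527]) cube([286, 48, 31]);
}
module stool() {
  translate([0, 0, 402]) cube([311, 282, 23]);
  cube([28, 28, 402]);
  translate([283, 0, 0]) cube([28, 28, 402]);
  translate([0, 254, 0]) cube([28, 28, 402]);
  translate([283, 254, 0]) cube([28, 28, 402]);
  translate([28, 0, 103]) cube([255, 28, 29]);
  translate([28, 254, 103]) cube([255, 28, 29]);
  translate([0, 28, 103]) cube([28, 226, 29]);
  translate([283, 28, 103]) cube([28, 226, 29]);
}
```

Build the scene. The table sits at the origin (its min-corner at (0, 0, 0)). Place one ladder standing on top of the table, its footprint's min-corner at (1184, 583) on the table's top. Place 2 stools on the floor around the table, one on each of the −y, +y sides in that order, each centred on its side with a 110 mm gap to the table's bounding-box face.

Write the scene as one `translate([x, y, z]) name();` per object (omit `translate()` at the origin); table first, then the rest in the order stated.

table();
translate([1184, 583, 732]) ladder();
translate([720, -392, 0]) stool();
translate([720, 810, 0]) stool();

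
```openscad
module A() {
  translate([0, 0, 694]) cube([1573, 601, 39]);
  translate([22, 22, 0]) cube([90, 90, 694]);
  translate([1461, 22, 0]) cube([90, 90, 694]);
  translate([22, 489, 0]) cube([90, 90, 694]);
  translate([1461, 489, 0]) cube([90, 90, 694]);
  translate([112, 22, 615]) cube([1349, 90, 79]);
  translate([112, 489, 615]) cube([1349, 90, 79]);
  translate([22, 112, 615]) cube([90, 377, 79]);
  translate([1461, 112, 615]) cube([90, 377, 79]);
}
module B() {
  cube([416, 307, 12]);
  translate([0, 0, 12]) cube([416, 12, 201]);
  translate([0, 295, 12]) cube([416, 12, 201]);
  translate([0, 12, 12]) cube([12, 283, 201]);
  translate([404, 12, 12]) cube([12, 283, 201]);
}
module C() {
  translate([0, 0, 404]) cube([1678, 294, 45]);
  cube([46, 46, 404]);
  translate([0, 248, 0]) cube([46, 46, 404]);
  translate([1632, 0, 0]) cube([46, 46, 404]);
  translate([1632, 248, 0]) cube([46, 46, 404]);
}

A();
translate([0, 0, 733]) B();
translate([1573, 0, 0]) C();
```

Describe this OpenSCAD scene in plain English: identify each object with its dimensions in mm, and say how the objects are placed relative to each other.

A is a table: top 1573 mm (x) × 601 mm (y), 39 mm thick, upper face at z = 733 mm, on four 90×90 mm square legs, each inset 22 mm from the nearest pair of top edges, running from z = 0 to the bottom of the top. Four apron rails, 90 mm thick and 79 mm tall, run between adjacent legs with their top edges flush with the underside of the top and their outer faces flush with the legs' outer faces.

B is an open-topped rectangular box: outside dimensions 416×307×213 mm, with a uniform wall and base thickness of 12 mm. The base is a full 416×307 slab on the floor; four walls sit on top of the base. The front and back walls (the −y and +y sides) span the full width; the two side walls fit between them.

C is a bench: a 1678×294 mm seat slab, 45 mm thick, top at z = 449 mm, on four 46×46 mm square legs flush with the seat corners and standing on z = 0.

The open box is on top of the table. The bench is against the table's +x side, with their −y faces flush.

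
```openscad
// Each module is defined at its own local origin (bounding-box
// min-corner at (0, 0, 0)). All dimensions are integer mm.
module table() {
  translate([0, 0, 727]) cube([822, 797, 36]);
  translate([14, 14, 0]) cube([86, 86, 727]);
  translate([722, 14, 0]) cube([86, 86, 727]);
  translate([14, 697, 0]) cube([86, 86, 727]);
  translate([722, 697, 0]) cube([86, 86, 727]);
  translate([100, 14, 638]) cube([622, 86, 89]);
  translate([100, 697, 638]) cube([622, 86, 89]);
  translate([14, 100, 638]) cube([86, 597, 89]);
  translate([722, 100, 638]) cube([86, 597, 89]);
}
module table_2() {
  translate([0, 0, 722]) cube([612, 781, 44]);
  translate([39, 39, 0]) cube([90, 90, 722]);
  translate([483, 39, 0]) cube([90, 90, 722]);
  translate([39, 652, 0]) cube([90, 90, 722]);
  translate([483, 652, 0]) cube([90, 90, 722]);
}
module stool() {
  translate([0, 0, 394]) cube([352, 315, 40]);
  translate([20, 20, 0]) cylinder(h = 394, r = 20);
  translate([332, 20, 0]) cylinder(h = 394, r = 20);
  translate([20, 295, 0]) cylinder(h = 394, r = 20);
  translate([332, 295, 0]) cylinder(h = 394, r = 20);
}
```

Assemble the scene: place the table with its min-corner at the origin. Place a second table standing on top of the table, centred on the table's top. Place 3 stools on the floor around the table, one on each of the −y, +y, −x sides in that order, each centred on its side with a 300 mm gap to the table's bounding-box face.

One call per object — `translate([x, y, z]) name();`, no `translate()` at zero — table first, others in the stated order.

table();
translate([105, 8, 763]) table_2();
translate([235, -615, 0]) stool();
translate([235, 1097, 0]) stool();
translate([-652, 241, 0]) stool();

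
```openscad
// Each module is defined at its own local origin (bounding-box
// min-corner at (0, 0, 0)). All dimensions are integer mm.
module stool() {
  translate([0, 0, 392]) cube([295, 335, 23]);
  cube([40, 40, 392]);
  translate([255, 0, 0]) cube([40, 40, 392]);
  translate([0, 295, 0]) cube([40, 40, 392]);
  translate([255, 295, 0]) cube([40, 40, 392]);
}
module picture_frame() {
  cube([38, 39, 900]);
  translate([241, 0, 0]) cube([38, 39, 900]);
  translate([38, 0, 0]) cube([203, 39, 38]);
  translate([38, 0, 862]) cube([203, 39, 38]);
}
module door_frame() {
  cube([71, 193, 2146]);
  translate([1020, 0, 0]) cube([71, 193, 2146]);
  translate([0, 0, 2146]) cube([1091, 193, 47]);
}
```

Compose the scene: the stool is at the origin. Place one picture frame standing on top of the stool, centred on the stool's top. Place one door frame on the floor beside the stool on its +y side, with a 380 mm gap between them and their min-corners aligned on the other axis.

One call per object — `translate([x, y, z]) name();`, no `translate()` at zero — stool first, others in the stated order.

stool();
translate([8, 148, 415]) picture_frame();
translate([0, 715, 0]) door_frame();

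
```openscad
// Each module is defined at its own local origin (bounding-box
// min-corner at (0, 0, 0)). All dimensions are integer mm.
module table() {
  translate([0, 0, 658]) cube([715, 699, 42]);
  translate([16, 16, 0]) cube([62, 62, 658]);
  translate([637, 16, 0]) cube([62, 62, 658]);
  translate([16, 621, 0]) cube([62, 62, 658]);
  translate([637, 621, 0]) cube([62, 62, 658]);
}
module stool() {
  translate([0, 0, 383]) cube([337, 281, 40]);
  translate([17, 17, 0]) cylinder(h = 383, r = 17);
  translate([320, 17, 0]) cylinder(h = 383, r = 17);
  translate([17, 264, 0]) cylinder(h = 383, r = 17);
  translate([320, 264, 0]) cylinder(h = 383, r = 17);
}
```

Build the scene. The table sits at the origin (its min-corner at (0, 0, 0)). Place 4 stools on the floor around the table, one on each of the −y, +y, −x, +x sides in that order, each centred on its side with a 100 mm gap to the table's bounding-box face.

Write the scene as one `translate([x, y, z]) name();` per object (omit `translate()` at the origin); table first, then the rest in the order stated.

table();
translate([189, -381, 0]) stool();
translate([189, 799, 0]) stool();
translate([-437, 209, 0]) stool();
translate([815, 209, 0]) stool();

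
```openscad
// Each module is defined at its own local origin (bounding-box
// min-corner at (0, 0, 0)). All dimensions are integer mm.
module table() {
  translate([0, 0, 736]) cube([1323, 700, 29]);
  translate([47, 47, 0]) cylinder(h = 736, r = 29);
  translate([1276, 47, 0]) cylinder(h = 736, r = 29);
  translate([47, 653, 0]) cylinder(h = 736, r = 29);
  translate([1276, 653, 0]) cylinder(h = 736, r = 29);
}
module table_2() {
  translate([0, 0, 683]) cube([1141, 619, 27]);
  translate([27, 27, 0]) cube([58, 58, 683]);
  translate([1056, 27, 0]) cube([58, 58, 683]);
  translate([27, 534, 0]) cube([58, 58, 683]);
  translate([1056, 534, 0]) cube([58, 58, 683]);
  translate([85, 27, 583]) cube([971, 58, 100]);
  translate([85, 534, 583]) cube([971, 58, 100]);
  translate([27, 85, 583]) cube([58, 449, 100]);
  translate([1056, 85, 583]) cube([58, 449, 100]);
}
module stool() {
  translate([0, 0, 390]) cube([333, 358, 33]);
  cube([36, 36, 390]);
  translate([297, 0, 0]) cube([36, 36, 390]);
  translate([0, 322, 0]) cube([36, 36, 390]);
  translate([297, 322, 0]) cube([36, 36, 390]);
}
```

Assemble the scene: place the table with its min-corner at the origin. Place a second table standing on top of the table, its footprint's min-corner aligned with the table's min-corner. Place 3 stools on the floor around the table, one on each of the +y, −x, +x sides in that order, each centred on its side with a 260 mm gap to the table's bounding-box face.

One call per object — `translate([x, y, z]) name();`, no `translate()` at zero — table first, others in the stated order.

table();
translate([0, 0, 765]) table_2();
translate([495, 960, 0]) stool();
translate([-593, 171, 0]) stool();
translate([1583, 171, 0]) stool();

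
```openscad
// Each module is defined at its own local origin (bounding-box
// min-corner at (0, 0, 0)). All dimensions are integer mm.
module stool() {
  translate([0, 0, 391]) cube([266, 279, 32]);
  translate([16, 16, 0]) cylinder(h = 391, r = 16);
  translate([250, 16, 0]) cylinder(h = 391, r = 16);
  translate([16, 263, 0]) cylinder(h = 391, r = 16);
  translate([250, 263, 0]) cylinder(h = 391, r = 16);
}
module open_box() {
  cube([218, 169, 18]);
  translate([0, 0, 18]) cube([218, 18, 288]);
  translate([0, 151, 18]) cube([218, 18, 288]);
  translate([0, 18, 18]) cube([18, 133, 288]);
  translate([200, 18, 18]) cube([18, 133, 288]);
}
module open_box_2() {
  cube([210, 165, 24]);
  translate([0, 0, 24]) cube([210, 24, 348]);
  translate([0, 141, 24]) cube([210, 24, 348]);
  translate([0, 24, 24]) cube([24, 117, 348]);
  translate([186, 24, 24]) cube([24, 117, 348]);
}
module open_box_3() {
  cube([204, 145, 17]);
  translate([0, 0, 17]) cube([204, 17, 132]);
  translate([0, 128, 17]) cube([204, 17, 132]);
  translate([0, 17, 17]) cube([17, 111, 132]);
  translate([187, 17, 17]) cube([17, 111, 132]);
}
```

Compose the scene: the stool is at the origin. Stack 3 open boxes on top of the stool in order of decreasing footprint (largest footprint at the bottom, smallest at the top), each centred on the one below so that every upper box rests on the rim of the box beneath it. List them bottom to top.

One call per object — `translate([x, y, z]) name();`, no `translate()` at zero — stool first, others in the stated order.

stool();
translate([24, 55, 423]) open_box();
translate([28, 57, 729]) open_box_2();
translate([31, 67, 1101]) open_box_3();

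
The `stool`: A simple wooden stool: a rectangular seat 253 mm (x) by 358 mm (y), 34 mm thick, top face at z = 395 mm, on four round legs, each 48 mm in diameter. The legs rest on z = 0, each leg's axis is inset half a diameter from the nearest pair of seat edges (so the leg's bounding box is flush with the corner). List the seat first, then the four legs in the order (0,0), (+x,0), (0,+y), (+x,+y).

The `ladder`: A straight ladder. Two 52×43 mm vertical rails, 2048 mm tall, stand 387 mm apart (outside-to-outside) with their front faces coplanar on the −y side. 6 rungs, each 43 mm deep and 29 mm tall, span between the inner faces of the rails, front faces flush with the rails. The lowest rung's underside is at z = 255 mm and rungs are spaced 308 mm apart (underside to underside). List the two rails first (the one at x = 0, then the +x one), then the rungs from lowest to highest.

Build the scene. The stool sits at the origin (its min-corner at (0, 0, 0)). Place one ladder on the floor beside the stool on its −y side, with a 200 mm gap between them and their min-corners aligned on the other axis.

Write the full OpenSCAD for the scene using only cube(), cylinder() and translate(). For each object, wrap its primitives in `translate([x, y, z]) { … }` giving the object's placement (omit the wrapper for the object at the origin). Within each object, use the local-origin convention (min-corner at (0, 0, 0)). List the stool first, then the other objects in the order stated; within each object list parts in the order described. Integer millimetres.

translate([0, 0, 361]) cube([253, 358, 34]);
translate([24, 24, 0]) cylinder(h = 361, r = 24);
translate([229, 24, 0]) cylinder(h = 361, r = 24);
translate([24, 334, 0]) cylinder(h = 361, r = 24);
translate([229, 334, 0]) cylinder(h = 361, r = 24);
translate([0, -243, 0]) {
  cube([52, 43, 2048]);
  translate([335, 0, 0]) cube([52, 43, 2048]);
  translate([52, 0, 255]) cube([283, 43, 29]);
  translate([52, 0, 563]) cube([283, 43, 29]);
  translate([52, 0, 871]) cube([283, 43, 29]);
  translate([52, 0, 1179]) cube([283, 43, 29]);
  translate([52, 0, 1487]) cube([283, 43, 29]);
  translate([52, 0, 1795]) cube([283, 43, 29]);
}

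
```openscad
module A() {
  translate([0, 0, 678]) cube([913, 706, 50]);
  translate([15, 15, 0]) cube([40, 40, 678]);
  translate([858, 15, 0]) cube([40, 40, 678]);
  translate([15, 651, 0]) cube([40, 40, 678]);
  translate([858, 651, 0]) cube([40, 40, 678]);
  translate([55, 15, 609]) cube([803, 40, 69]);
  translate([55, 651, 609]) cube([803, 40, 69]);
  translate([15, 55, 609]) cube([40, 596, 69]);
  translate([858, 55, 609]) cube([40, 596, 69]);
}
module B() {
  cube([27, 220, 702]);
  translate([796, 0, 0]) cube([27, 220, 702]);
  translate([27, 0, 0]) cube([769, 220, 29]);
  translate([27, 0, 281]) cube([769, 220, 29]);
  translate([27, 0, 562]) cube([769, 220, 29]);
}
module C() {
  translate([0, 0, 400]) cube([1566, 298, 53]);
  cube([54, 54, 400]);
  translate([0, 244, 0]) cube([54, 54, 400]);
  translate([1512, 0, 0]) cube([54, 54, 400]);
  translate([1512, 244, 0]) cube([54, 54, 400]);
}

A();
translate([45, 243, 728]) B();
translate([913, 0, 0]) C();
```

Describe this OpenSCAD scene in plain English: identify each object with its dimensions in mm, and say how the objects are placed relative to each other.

A is a rectangular dining table. The top is 913×706×50 mm with its upper surface at z = 728 mm. It stands on four 40×40 mm square legs, each inset 15 mm from the nearest pair of top edges, running from the floor to the underside of the top. Four apron rails, 40 mm thick and 69 mm tall, run between adjacent legs with their top edges flush with the underside of the top and their outer faces flush with the legs' outer faces.

B is a bookshelf 823 mm wide overall, 220 mm deep and 702 mm tall. The two sides are 27 mm thick vertical panels. 3 horizontal shelves of 29 mm thickness span between the inner faces of the sides; the lowest shelf sits on the floor and shelves are stacked with a clear vertical gap of 252 mm between each pair.

C is a bench: a 1566×298 mm seat slab, 53 mm thick, top at z = 453 mm, on four 54×54 mm square legs flush with the seat corners and standing on z = 0.

The bookshelf is on top of the table, centred. The bench is against the table's +x side, with their −y faces flush.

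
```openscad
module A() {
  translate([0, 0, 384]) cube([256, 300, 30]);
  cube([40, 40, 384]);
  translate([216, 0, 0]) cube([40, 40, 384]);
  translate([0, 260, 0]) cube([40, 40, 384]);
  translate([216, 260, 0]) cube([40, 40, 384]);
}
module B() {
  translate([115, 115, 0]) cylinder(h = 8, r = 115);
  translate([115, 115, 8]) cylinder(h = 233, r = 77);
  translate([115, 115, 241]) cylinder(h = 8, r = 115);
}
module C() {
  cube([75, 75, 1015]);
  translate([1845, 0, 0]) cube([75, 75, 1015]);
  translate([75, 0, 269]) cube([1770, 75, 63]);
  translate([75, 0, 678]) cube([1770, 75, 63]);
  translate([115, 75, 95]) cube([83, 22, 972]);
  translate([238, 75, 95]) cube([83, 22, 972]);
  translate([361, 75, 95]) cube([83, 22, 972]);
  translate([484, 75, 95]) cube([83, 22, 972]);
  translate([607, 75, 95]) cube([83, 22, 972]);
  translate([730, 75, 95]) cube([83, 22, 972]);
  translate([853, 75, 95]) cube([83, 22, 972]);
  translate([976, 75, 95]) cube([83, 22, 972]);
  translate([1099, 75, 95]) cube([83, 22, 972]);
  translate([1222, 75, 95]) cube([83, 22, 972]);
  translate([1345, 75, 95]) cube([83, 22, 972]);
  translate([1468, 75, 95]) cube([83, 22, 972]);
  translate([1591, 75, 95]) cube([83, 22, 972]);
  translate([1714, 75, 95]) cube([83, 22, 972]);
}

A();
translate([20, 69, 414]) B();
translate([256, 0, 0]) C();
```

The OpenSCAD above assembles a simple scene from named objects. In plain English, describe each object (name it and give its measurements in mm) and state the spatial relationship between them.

A is a simple wooden stool: a rectangular seat 256 mm (x) by 300 mm (y), 30 mm thick, top face at z = 414 mm, on four square legs, each 40×40 mm in cross-section. The legs rest on z = 0, each flush with a corner of the seat.

B is a spool: two coaxial disc flanges of radius 115 mm and thickness 8 mm, joined by a core cylinder of radius 77 mm and height 233 mm. The lower flange rests on z = 0 and the three cylinders share a vertical axis.

C is a fence section. Two 75×75 mm posts, 1015 mm tall, stand on the floor with a clear span of 1770 mm between their inner faces. Two horizontal rails of 75×63 mm section span the gap between the posts with their undersides at z = 269 mm and z = 678 mm, flush with the posts' −y face. 14 pickets, each 83 mm wide, 22 mm thick and 972 mm tall, are fixed to the +y face of the rails with their bottoms at z = 95 mm, evenly spaced across the span with equal gaps (rounded down to the nearest mm) at the −x end and between each pair — any rounding remainder accumulates at the +x end.

The spool is on top of the stool. The fence section is against the stool's +x side, with their −y faces flush.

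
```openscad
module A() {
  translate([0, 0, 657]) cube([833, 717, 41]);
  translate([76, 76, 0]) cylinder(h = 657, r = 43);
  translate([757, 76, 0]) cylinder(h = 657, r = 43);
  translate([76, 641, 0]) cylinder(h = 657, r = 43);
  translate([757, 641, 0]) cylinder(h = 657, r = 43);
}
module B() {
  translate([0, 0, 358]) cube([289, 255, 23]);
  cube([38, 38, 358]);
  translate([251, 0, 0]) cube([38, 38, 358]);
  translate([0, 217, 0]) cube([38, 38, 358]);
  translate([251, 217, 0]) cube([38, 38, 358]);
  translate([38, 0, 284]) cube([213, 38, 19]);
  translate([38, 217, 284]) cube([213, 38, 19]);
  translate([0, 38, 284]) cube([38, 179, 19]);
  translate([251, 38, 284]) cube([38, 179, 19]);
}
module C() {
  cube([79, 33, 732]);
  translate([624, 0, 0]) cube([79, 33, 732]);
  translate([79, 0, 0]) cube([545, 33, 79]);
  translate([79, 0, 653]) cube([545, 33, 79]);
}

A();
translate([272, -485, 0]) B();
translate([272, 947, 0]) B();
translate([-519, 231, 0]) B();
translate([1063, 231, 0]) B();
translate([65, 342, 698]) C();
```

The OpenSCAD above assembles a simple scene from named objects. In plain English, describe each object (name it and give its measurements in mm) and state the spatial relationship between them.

A is a table: top 833 mm (x) × 717 mm (y), 41 mm thick, upper face at z = 698 mm, on four round legs of 86 mm diameter, each leg's bounding box inset 33 mm from the nearest pair of top edges, running from z = 0 to the bottom of the top.

B is a four-legged stool. The seat is 289×255 mm, 23 mm thick, top at z = 381 mm. It stands on four square legs, each 38×38 mm in cross-section, from z = 0 to the seat underside, each flush with a corner of the seat. Four stretchers, 38 mm wide and 19 mm tall, connect adjacent legs with their undersides at z = 284 mm, each running between the inner faces of the legs it joins and aligned with the legs' outer faces on the other axis.

C is a rectangular picture frame lying in the x–z plane (depth along y). The opening is 545 mm wide (x) by 574 mm tall (z), surrounded by a border 79 mm wide on all four sides. The frame is 33 mm deep and is made of two full-height vertical stiles with two horizontal rails fitted between them.

Four stools sit around the table at the −y, +y, −x, +x sides. The picture frame is on top of the table, centred.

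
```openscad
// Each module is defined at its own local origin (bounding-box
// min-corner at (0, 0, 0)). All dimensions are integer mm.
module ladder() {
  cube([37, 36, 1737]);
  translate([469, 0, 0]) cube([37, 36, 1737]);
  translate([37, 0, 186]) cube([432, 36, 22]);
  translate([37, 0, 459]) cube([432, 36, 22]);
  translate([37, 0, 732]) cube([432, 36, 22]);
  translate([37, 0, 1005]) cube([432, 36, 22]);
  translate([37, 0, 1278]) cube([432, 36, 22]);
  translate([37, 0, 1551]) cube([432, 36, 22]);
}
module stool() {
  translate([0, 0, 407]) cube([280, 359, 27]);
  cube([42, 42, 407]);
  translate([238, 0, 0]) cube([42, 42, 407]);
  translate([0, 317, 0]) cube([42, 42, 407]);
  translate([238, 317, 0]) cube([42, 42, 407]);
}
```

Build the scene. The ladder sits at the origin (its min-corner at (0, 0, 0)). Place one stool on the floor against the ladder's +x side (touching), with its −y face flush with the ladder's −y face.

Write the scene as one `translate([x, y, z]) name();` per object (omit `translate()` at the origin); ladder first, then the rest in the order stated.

ladder();
translate([506, 0, 0]) stool();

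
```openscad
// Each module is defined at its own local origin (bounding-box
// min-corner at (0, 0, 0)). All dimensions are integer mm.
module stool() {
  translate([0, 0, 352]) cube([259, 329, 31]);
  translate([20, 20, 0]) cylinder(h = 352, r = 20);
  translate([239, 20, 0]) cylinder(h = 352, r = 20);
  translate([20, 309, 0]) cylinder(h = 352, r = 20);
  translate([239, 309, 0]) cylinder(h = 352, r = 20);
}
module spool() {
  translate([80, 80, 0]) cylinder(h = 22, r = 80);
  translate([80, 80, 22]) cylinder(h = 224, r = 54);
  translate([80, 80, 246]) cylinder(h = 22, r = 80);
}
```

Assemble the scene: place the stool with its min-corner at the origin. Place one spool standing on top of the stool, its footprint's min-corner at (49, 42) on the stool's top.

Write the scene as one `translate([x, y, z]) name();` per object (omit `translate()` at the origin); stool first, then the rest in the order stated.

stool();
translate([49, 42, 383]) spool();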